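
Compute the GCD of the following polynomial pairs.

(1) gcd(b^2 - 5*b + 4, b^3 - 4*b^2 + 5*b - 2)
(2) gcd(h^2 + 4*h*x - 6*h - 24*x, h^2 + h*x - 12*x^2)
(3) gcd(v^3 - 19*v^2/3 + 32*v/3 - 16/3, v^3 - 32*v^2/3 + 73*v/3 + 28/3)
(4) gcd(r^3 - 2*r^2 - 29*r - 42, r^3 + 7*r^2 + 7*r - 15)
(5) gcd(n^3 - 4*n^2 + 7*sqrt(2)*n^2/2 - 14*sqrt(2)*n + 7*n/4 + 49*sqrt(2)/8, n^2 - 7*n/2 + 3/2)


(1) = b - 1
(2) = h + 4*x
(3) = v - 4
(4) = r + 3
(5) = gcd((n - 7/2)*(n - 1/2)*(n + 7*sqrt(2)/2), (n - 3)*(n - 1/2)) = n - 1/2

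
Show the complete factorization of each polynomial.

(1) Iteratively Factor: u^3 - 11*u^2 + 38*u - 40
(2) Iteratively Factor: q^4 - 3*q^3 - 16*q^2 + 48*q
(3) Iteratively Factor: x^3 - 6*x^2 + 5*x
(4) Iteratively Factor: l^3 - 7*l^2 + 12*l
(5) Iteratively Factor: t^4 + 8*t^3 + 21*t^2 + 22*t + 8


(1) = (u - 4)*(u^2 - 7*u + 10) = (u - 4)*(u - 2)*(u - 5)
(2) = (q)*(q^3 - 3*q^2 - 16*q + 48) = q*(q - 4)*(q^2 + q - 12) = q*(q - 4)*(q + 4)*(q - 3)
(3) = (x - 5)*(x^2 - x) = x*(x - 5)*(x - 1)
(4) = (l - 3)*(l^2 - 4*l) = (l - 4)*(l - 3)*(l)
(5) = (t + 1)*(t^3 + 7*t^2 + 14*t + 8) = (t + 1)*(t + 2)*(t^2 + 5*t + 4) = (t + 1)^2*(t + 2)*(t + 4)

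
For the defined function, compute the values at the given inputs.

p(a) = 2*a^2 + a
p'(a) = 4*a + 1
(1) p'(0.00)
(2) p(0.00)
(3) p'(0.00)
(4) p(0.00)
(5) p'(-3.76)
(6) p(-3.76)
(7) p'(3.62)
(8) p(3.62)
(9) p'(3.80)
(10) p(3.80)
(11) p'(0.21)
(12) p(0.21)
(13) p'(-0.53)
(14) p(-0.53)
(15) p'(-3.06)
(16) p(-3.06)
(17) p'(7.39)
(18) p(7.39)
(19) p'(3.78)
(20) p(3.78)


(1) = 1.00
(2) = 0.00
(3) = 1.00
(4) = 0.00
(5) = -14.04
(6) = 24.52
(7) = 15.48
(8) = 29.83
(9) = 16.20
(10) = 32.68
(11) = 1.84
(12) = 0.30
(13) = -1.12
(14) = 0.03
(15) = -11.24
(16) = 15.67
(17) = 30.56
(18) = 116.61
(19) = 16.12
(20) = 32.36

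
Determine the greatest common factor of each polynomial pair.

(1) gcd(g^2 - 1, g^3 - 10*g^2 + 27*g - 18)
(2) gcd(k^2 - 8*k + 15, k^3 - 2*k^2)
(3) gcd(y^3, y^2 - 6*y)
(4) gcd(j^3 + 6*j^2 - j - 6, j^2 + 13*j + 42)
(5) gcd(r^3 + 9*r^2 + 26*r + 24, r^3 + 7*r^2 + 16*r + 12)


(1) = g - 1
(2) = gcd((k - 5)*(k - 3), k^2*(k - 2)) = 1
(3) = y
(4) = j + 6
(5) = r^2 + 5*r + 6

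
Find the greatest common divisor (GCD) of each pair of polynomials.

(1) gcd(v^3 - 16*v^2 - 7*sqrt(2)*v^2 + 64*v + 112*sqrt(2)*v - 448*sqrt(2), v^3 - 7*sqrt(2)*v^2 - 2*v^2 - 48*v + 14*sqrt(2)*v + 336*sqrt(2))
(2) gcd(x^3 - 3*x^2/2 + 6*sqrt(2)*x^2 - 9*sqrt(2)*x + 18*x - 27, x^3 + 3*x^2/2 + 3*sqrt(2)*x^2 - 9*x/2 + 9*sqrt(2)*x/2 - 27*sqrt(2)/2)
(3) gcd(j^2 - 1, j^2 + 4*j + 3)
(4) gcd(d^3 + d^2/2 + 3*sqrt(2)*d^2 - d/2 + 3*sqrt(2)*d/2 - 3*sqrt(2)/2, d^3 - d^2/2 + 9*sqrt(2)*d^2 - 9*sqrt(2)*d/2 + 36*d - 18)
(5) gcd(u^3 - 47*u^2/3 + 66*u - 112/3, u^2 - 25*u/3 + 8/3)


(1) = v^2 + v*(-7*sqrt(2) - 8) + 56*sqrt(2)
(2) = gcd((x - 3/2)*(x + 3*sqrt(2))^2, (x - 3/2)*(x + 3)*(x + 3*sqrt(2))) = x^2 + x*(-3/2 + 3*sqrt(2)) - 9*sqrt(2)/2
(3) = j + 1
(4) = gcd((d - 1/2)*(d + 1)*(d + 3*sqrt(2)), (d - 1/2)*(d + 3*sqrt(2))*(d + 6*sqrt(2))) = d^2 + d*(-1/2 + 3*sqrt(2)) - 3*sqrt(2)/2
(5) = u - 8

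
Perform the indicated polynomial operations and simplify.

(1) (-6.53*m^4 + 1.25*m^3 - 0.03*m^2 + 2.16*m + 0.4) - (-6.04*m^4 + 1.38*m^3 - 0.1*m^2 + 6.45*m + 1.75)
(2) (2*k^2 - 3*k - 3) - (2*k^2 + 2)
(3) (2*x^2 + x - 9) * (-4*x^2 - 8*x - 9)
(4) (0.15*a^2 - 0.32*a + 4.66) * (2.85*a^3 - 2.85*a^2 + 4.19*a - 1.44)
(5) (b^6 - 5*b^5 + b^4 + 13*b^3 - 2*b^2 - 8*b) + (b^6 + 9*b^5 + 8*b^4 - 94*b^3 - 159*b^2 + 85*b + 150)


(1) = -0.49*m^4 - 0.13*m^3 + 0.07*m^2 - 4.29*m - 1.35
(2) = -3*k - 5
(3) = -8*x^4 - 20*x^3 + 10*x^2 + 63*x + 81
(4) = 0.4275*a^5 - 1.3395*a^4 + 14.8215*a^3 - 14.8378*a^2 + 19.9862*a - 6.7104
(5) = 2*b^6 + 4*b^5 + 9*b^4 - 81*b^3 - 161*b^2 + 77*b + 150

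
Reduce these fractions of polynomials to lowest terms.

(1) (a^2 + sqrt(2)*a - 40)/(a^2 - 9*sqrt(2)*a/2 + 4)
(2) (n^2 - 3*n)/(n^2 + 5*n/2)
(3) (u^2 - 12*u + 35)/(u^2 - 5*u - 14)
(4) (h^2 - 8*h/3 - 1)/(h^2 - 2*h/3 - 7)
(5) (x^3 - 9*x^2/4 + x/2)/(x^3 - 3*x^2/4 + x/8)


(1) = (2*a + 10*sqrt(2))/(2*a - sqrt(2))
(2) = (2*n - 6)/(2*n + 5)
(3) = (u - 5)/(u + 2)
(4) = (3*h + 1)/(3*h + 7)
(5) = (2*x - 4)/(2*x - 1)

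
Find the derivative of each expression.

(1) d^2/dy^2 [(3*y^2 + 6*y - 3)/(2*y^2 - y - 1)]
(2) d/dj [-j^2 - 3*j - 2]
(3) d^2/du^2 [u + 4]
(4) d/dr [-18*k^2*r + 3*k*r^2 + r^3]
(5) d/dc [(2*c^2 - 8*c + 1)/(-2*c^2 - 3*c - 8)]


(1) = 12*(5*y^3 - 3*y^2 + 9*y - 2)/(8*y^6 - 12*y^5 - 6*y^4 + 11*y^3 + 3*y^2 - 3*y - 1)
(2) = -2*j - 3
(3) = 0
(4) = -18*k^2 + 6*k*r + 3*r^2
(5) = (-22*c^2 - 28*c + 67)/(4*c^4 + 12*c^3 + 41*c^2 + 48*c + 64)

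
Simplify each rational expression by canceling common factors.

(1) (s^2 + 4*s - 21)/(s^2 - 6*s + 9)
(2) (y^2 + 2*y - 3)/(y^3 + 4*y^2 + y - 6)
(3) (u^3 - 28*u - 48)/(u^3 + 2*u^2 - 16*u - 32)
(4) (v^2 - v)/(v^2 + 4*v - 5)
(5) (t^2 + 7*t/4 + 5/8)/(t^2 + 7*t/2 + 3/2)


(1) = (s + 7)/(s - 3)
(2) = 1/(y + 2)
(3) = (u - 6)/(u - 4)
(4) = v/(v + 5)
(5) = (4*t + 5)/(4*t + 12)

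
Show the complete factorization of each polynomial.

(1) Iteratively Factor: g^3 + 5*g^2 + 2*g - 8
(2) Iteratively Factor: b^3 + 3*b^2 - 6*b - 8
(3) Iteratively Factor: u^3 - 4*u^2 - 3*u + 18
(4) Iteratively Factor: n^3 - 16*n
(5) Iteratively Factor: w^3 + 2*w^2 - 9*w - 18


(1) = (g - 1)*(g^2 + 6*g + 8) = (g - 1)*(g + 2)*(g + 4)
(2) = (b - 2)*(b^2 + 5*b + 4) = (b - 2)*(b + 4)*(b + 1)
(3) = (u + 2)*(u^2 - 6*u + 9) = (u - 3)*(u + 2)*(u - 3)
(4) = (n)*(n^2 - 16) = n*(n + 4)*(n - 4)
(5) = (w + 2)*(w^2 - 9) = (w - 3)*(w + 2)*(w + 3)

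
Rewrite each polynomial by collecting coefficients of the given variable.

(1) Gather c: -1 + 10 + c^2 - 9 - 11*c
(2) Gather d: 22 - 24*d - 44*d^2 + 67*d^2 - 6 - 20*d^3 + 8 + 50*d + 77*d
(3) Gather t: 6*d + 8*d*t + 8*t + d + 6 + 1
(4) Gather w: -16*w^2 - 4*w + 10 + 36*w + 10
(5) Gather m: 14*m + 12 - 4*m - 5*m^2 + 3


(1) = c^2 - 11*c
(2) = -20*d^3 + 23*d^2 + 103*d + 24
(3) = 7*d + t*(8*d + 8) + 7
(4) = -16*w^2 + 32*w + 20
(5) = -5*m^2 + 10*m + 15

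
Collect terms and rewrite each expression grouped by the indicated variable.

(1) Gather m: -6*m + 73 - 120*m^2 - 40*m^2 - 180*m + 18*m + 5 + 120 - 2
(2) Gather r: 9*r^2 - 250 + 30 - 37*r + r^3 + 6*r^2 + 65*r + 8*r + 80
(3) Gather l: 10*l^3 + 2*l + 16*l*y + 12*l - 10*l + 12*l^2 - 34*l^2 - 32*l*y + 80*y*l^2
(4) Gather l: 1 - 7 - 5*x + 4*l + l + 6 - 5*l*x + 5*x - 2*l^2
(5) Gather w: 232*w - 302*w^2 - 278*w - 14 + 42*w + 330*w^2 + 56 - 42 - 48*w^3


(1) = -160*m^2 - 168*m + 196
(2) = r^3 + 15*r^2 + 36*r - 140
(3) = 10*l^3 + l^2*(80*y - 22) + l*(4 - 16*y)
(4) = -2*l^2 + l*(5 - 5*x)
(5) = -48*w^3 + 28*w^2 - 4*w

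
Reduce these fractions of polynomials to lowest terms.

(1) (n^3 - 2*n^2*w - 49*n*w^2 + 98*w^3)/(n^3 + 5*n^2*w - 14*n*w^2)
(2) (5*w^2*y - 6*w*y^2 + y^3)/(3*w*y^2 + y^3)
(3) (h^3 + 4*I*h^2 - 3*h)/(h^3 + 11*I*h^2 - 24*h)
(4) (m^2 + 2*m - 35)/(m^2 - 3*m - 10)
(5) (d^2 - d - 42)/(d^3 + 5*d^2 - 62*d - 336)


(1) = (n - 7*w)/n
(2) = (5*w^2 - 6*w*y + y^2)/(3*w*y + y^2)
(3) = (h + I)/(h + 8*I)
(4) = (m + 7)/(m + 2)
(5) = (d - 7)/(d^2 - d - 56)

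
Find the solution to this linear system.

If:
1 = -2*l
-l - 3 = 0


Then:
No Solution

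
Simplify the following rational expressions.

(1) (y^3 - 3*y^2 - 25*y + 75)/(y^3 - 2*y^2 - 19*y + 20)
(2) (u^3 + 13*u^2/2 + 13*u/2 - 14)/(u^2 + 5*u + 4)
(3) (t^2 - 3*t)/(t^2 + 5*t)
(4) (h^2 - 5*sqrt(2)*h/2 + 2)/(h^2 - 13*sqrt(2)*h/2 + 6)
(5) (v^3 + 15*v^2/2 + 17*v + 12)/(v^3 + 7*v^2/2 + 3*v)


(1) = (y^2 + 2*y - 15)/(y^2 + 3*y - 4)
(2) = (2*u^2 + 5*u - 7)/(2*u + 2)
(3) = (t - 3)/(t + 5)
(4) = (4*h - 8*sqrt(2))/(4*h - 24*sqrt(2))
(5) = (v + 4)/v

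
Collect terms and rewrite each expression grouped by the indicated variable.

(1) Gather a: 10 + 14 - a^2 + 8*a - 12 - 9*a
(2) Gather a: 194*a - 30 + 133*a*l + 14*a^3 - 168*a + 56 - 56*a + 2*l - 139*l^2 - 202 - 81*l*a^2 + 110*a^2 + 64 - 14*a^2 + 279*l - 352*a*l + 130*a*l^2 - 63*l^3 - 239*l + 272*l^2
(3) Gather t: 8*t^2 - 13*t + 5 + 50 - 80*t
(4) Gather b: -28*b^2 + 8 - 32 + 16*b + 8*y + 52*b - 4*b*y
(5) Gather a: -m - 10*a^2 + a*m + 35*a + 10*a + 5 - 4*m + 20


(1) = -a^2 - a + 12
(2) = 14*a^3 + a^2*(96 - 81*l) + a*(130*l^2 - 219*l - 30) - 63*l^3 + 133*l^2 + 42*l - 112
(3) = 8*t^2 - 93*t + 55
(4) = -28*b^2 + b*(68 - 4*y) + 8*y - 24
(5) = -10*a^2 + a*(m + 45) - 5*m + 25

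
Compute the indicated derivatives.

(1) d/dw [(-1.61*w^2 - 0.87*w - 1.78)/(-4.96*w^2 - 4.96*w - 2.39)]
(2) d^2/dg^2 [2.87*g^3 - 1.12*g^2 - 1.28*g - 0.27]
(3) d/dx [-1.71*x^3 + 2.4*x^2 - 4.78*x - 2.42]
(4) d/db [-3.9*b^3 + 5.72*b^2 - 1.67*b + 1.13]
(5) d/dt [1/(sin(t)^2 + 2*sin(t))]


(1) = (3.6704*w^2 - 9.9618*w - 6.7495)/(24.6016*w^4 + 49.2032*w^3 + 48.3104*w^2 + 23.7088*w + 5.7121)
(2) = 17.22*g - 2.24
(3) = -5.13*x^2 + 4.8*x - 4.78
(4) = -11.7*b^2 + 11.44*b - 1.67
(5) = -2*(sin(t) + 1)*cos(t)/((sin(t) + 2)^2*sin(t)^2)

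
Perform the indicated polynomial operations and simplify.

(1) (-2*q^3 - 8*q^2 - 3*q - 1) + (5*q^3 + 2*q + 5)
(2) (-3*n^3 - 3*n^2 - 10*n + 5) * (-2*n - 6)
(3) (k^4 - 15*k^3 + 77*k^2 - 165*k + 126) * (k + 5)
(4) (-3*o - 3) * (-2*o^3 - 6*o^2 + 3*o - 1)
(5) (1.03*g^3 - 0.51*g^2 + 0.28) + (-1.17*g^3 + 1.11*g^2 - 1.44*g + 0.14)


(1) = 3*q^3 - 8*q^2 - q + 4
(2) = 6*n^4 + 24*n^3 + 38*n^2 + 50*n - 30
(3) = k^5 - 10*k^4 + 2*k^3 + 220*k^2 - 699*k + 630
(4) = 6*o^4 + 24*o^3 + 9*o^2 - 6*o + 3
(5) = -0.14*g^3 + 0.6*g^2 - 1.44*g + 0.42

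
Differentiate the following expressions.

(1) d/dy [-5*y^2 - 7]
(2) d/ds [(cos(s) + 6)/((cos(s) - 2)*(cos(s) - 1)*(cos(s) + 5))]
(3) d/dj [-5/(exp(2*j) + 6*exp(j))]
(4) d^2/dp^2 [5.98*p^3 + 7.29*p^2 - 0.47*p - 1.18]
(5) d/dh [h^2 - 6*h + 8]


(1) = -10*y
(2) = 2*(cos(s)^3 + 10*cos(s)^2 + 12*cos(s) - 44)*sin(s)/((cos(s) - 2)^2*(cos(s) - 1)^2*(cos(s) + 5)^2)
(3) = 10*(exp(j) + 3)*exp(-j)/(exp(j) + 6)^2
(4) = 35.88*p + 14.58
(5) = 2*h - 6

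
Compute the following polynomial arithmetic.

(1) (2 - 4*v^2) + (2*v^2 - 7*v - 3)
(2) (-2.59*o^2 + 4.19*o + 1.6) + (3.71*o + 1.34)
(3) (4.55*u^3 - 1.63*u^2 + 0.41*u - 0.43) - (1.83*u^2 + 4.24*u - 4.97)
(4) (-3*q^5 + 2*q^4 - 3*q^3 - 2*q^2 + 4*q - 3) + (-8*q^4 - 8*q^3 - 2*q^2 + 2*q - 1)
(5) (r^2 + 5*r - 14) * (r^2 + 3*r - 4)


(1) = -2*v^2 - 7*v - 1
(2) = -2.59*o^2 + 7.9*o + 2.94
(3) = 4.55*u^3 - 3.46*u^2 - 3.83*u + 4.54
(4) = -3*q^5 - 6*q^4 - 11*q^3 - 4*q^2 + 6*q - 4
(5) = r^4 + 8*r^3 - 3*r^2 - 62*r + 56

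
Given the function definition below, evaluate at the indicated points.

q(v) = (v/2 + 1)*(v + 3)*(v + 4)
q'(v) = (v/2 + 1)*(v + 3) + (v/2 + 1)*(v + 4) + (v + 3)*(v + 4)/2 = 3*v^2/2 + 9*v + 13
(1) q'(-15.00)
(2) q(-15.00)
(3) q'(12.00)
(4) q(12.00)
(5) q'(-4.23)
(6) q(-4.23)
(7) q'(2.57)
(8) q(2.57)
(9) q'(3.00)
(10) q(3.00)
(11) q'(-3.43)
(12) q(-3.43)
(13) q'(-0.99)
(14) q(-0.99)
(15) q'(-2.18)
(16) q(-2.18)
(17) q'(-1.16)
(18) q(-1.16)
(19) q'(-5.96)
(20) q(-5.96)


(1) = 215.50
(2) = -858.00
(3) = 337.00
(4) = 1680.00
(5) = 1.77
(6) = -0.32
(7) = 46.04
(8) = 83.62
(9) = 53.50
(10) = 105.00
(11) = -0.22
(12) = 0.18
(13) = 5.56
(14) = 3.06
(15) = 0.51
(16) = -0.13
(17) = 4.58
(18) = 2.19
(19) = 12.64
(20) = -11.49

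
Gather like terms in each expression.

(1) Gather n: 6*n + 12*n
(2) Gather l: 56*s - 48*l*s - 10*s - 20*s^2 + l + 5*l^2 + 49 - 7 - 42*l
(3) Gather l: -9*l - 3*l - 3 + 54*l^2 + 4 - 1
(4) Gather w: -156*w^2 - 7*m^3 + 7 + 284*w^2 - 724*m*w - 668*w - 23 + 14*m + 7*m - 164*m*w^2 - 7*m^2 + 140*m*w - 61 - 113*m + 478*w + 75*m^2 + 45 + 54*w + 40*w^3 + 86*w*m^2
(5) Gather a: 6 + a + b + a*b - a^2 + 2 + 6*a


(1) = 18*n
(2) = 5*l^2 + l*(-48*s - 41) - 20*s^2 + 46*s + 42
(3) = 54*l^2 - 12*l
(4) = -7*m^3 + 68*m^2 - 92*m + 40*w^3 + w^2*(128 - 164*m) + w*(86*m^2 - 584*m - 136) - 32
(5) = -a^2 + a*(b + 7) + b + 8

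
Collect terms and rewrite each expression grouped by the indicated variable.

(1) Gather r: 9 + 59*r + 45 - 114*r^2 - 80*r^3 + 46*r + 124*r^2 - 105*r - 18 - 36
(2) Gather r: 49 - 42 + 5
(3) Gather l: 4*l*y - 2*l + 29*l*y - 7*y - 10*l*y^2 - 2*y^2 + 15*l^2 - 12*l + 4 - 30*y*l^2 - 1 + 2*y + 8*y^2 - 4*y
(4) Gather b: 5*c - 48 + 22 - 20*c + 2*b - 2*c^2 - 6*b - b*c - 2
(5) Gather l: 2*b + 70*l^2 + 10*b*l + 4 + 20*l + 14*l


(1) = -80*r^3 + 10*r^2
(2) = 12
(3) = l^2*(15 - 30*y) + l*(-10*y^2 + 33*y - 14) + 6*y^2 - 9*y + 3
(4) = b*(-c - 4) - 2*c^2 - 15*c - 28
(5) = 2*b + 70*l^2 + l*(10*b + 34) + 4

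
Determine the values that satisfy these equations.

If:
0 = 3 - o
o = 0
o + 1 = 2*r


Then:
No Solution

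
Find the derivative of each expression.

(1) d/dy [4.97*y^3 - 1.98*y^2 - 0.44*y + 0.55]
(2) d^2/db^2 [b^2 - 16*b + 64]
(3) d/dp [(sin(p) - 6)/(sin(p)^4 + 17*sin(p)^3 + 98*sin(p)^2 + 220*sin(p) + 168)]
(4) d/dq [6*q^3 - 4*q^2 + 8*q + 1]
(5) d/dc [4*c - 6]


(1) = 14.91*y^2 - 3.96*y - 0.44
(2) = 2
(3) = (-3*sin(p)^3 - 4*sin(p)^2 + 216*sin(p) + 744)*cos(p)/((sin(p) + 2)^3*(sin(p) + 6)^2*(sin(p) + 7)^2)
(4) = 18*q^2 - 8*q + 8
(5) = 4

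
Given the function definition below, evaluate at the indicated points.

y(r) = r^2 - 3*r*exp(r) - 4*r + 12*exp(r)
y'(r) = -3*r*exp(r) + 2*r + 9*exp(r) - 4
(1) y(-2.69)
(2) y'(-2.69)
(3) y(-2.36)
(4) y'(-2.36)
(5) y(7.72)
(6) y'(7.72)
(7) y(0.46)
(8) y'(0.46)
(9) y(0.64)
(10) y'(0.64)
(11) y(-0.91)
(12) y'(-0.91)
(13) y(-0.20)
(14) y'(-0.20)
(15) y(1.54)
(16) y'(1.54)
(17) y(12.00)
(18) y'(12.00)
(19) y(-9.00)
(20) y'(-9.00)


(1) = 19.36
(2) = -8.22
(3) = 16.81
(4) = -7.20
(5) = -25114.31
(6) = -31890.47
(7) = 15.19
(8) = 8.99
(9) = 16.97
(10) = 10.71
(11) = 10.40
(12) = -1.10
(13) = 11.16
(14) = 3.46
(15) = 30.64
(16) = 19.51
(17) = -3906018.99
(18) = -4394359.37
(19) = 117.00
(20) = -22.00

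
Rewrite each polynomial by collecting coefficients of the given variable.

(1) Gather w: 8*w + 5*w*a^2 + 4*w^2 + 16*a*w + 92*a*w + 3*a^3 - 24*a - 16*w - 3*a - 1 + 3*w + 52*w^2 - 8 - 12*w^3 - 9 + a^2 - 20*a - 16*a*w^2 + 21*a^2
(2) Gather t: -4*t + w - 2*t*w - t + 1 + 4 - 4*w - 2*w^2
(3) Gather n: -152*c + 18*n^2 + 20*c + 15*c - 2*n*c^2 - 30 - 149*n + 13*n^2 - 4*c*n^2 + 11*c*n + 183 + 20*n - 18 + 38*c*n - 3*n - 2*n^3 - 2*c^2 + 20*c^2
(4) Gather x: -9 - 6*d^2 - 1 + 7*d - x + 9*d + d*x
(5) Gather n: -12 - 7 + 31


(1) = 3*a^3 + 22*a^2 - 47*a - 12*w^3 + w^2*(56 - 16*a) + w*(5*a^2 + 108*a - 5) - 18
(2) = t*(-2*w - 5) - 2*w^2 - 3*w + 5
(3) = 18*c^2 - 117*c - 2*n^3 + n^2*(31 - 4*c) + n*(-2*c^2 + 49*c - 132) + 135
(4) = -6*d^2 + 16*d + x*(d - 1) - 10
(5) = 12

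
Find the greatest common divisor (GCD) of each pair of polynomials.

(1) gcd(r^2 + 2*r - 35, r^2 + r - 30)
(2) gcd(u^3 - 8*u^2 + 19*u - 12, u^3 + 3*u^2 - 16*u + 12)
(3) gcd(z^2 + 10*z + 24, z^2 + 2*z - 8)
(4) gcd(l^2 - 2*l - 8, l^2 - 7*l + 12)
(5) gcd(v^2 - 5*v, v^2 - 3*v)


(1) = gcd((r - 5)*(r + 7), (r - 5)*(r + 6)) = r - 5
(2) = u - 1
(3) = gcd((z + 4)*(z + 6), (z - 2)*(z + 4)) = z + 4
(4) = l - 4
(5) = gcd(v*(v - 5), v*(v - 3)) = v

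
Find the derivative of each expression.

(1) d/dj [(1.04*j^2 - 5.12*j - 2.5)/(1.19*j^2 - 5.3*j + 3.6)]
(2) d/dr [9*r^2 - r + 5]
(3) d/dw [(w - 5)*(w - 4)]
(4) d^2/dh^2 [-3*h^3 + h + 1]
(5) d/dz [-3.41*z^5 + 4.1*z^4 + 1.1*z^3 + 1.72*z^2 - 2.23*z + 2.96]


(1) = (0.5808*j^2 + 13.438*j - 31.682)/(1.4161*j^4 - 12.614*j^3 + 36.658*j^2 - 38.16*j + 12.96)
(2) = 18*r - 1
(3) = 2*w - 9
(4) = -18*h
(5) = -17.05*z^4 + 16.4*z^3 + 3.3*z^2 + 3.44*z - 2.23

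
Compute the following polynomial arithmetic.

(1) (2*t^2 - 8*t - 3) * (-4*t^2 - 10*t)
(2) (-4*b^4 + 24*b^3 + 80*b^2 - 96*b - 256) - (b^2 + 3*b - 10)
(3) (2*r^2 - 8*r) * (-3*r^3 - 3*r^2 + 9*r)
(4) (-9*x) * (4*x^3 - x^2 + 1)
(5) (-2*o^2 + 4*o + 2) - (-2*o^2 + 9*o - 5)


(1) = -8*t^4 + 12*t^3 + 92*t^2 + 30*t
(2) = -4*b^4 + 24*b^3 + 79*b^2 - 99*b - 246
(3) = -6*r^5 + 18*r^4 + 42*r^3 - 72*r^2
(4) = -36*x^4 + 9*x^3 - 9*x
(5) = 7 - 5*o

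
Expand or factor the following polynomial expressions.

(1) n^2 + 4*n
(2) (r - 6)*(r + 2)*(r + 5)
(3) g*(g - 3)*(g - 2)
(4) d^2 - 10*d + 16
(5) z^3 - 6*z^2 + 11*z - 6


(1) = n*(n + 4)
(2) = r^3 + r^2 - 32*r - 60
(3) = g^3 - 5*g^2 + 6*g
(4) = (d - 8)*(d - 2)
(5) = (z - 3)*(z - 2)*(z - 1)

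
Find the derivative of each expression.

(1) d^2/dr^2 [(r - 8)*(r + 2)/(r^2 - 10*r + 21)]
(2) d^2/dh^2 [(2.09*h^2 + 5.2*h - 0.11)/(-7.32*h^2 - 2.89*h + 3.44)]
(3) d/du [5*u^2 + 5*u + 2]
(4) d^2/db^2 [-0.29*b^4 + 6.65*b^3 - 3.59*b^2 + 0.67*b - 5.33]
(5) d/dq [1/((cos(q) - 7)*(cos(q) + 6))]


(1) = 2*(4*r^3 - 111*r^2 + 858*r - 2083)/(r^6 - 30*r^5 + 363*r^4 - 2260*r^3 + 7623*r^2 - 13230*r + 9261)
(2) = (-468.829896*h^3 - 280.402848*h^2 - 771.678792*h - 145.47985)/(392.223168*h^6 + 464.559408*h^5 - 369.558252*h^4 - 412.497503*h^3 + 173.672184*h^2 + 102.597312*h - 40.707584)
(3) = 10*u + 5
(4) = -3.48*b^2 + 39.9*b - 7.18
(5) = (-sin(q) + sin(2*q))/((cos(q) - 7)^2*(cos(q) + 6)^2)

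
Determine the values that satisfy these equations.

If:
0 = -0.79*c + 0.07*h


Then:
c = 0.0886075949367089*h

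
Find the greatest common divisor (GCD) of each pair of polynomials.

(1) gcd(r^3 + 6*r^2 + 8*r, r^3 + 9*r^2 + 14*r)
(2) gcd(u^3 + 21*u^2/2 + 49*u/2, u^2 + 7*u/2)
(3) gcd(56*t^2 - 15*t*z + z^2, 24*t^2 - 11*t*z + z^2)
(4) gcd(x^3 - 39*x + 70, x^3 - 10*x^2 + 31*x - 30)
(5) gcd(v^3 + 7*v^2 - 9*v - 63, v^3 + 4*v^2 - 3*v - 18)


(1) = r^2 + 2*r
(2) = gcd(u*(u + 7/2)*(u + 7), u*(u + 7/2)) = u^2 + 7*u/2
(3) = -8*t + z
(4) = x^2 - 7*x + 10
(5) = v + 3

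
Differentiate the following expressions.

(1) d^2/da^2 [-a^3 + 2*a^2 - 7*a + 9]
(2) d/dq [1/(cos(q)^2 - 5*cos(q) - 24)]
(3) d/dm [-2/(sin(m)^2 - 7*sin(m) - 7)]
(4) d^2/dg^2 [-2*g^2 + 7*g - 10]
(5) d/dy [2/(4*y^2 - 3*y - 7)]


(1) = 4 - 6*a
(2) = (2*cos(q) - 5)*sin(q)/(sin(q)^2 + 5*cos(q) + 23)^2
(3) = 2*(2*sin(m) - 7)*cos(m)/(7*sin(m) + cos(m)^2 + 6)^2
(4) = -4
(5) = 2*(3 - 8*y)/(-4*y^2 + 3*y + 7)^2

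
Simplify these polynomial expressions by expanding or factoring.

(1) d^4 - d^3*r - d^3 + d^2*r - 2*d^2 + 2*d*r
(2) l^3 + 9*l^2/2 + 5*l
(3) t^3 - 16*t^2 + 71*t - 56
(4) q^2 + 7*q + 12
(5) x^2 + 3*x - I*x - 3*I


(1) = d*(d - 2)*(d + 1)*(d - r)
(2) = l*(l + 2)*(l + 5/2)
(3) = (t - 8)*(t - 7)*(t - 1)
(4) = (q + 3)*(q + 4)
(5) = (x + 3)*(x - I)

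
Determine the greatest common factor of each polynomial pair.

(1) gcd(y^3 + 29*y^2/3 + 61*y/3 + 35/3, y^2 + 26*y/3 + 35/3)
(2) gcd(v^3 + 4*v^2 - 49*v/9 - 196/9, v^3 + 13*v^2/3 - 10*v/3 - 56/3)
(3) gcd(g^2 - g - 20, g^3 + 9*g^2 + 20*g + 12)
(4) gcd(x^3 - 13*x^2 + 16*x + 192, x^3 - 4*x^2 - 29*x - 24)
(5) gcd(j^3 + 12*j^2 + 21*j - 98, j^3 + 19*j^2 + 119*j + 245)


(1) = gcd((y + 1)*(y + 5/3)*(y + 7), (y + 5/3)*(y + 7)) = y^2 + 26*y/3 + 35/3
(2) = v^2 + 19*v/3 + 28/3
(3) = gcd((g - 5)*(g + 4), (g + 1)*(g + 2)*(g + 6)) = 1
(4) = x^2 - 5*x - 24
(5) = gcd((j - 2)*(j + 7)^2, (j + 5)*(j + 7)^2) = j^2 + 14*j + 49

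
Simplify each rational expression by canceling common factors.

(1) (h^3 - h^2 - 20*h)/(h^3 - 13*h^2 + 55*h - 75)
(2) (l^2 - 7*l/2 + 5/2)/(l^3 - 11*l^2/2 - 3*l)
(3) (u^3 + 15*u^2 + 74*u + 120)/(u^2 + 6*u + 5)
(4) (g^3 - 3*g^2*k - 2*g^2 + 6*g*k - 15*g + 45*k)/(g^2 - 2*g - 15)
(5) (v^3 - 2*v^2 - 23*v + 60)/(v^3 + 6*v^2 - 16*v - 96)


(1) = (h^2 + 4*h)/(h^2 - 8*h + 15)
(2) = (2*l^2 - 7*l + 5)/(2*l^3 - 11*l^2 - 6*l)
(3) = (u^2 + 10*u + 24)/(u + 1)
(4) = g - 3*k
(5) = (v^2 + 2*v - 15)/(v^2 + 10*v + 24)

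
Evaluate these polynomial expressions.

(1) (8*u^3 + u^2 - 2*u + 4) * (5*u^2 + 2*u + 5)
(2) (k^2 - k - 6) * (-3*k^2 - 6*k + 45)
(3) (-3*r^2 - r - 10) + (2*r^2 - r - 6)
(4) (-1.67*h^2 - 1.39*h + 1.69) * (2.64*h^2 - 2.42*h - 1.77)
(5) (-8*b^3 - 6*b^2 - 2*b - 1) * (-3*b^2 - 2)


(1) = 40*u^5 + 21*u^4 + 32*u^3 + 21*u^2 - 2*u + 20
(2) = -3*k^4 - 3*k^3 + 69*k^2 - 9*k - 270
(3) = -r^2 - 2*r - 16
(4) = -4.4088*h^4 + 0.3718*h^3 + 10.7813*h^2 - 1.6295*h - 2.9913
(5) = 24*b^5 + 18*b^4 + 22*b^3 + 15*b^2 + 4*b + 2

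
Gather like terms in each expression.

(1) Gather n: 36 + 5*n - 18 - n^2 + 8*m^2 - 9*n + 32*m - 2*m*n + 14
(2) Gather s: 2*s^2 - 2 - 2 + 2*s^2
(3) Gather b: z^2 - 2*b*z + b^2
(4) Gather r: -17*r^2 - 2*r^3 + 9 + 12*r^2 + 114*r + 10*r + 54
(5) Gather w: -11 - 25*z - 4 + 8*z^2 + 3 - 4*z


(1) = 8*m^2 + 32*m - n^2 + n*(-2*m - 4) + 32
(2) = 4*s^2 - 4
(3) = b^2 - 2*b*z + z^2
(4) = -2*r^3 - 5*r^2 + 124*r + 63
(5) = 8*z^2 - 29*z - 12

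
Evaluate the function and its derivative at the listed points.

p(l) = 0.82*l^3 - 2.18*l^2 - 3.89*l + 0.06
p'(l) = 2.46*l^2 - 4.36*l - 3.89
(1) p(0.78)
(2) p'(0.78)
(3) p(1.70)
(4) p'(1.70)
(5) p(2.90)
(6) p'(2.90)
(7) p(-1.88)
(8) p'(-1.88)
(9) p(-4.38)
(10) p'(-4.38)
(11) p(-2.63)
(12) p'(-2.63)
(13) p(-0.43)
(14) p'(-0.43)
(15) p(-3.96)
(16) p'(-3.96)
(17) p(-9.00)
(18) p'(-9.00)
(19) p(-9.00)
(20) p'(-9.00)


(1) = -3.91
(2) = -5.79
(3) = -8.82
(4) = -4.19
(5) = -9.56
(6) = 4.15
(7) = -5.78
(8) = 13.00
(9) = -93.63
(10) = 62.40
(11) = -19.71
(12) = 24.59
(13) = 1.26
(14) = -1.56
(15) = -69.64
(16) = 51.95
(17) = -739.29
(18) = 234.61
(19) = -739.29
(20) = 234.61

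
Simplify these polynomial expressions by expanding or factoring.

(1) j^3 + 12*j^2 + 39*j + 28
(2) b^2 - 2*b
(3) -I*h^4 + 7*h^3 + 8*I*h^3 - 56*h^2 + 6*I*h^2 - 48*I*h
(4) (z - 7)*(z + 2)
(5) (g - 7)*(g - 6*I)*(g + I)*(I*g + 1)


(1) = (j + 1)*(j + 4)*(j + 7)
(2) = b*(b - 2)
(3) = h*(h - 8)*(h + 6*I)*(-I*h + 1)
(4) = z^2 - 5*z - 14
(5) = I*g^4 + 6*g^3 - 7*I*g^3 - 42*g^2 + I*g^2 + 6*g - 7*I*g - 42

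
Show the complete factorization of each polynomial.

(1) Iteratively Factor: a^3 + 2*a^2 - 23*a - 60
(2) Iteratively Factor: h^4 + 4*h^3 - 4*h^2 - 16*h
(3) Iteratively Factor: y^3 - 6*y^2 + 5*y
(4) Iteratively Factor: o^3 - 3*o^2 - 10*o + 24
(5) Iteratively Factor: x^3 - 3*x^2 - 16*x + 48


(1) = (a + 3)*(a^2 - a - 20) = (a + 3)*(a + 4)*(a - 5)
(2) = (h - 2)*(h^3 + 6*h^2 + 8*h) = h*(h - 2)*(h^2 + 6*h + 8) = h*(h - 2)*(h + 2)*(h + 4)
(3) = (y)*(y^2 - 6*y + 5) = y*(y - 1)*(y - 5)
(4) = (o + 3)*(o^2 - 6*o + 8) = (o - 2)*(o + 3)*(o - 4)
(5) = (x - 4)*(x^2 + x - 12) = (x - 4)*(x - 3)*(x + 4)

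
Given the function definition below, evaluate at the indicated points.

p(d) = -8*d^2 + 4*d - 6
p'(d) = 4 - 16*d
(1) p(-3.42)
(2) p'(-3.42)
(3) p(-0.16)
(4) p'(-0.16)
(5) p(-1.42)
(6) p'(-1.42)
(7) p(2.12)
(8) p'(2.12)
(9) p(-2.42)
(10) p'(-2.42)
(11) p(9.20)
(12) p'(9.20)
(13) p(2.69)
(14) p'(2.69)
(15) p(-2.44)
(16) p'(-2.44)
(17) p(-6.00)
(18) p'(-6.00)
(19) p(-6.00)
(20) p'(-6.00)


(1) = -113.25
(2) = 58.72
(3) = -6.84
(4) = 6.56
(5) = -27.81
(6) = 26.72
(7) = -33.48
(8) = -29.92
(9) = -62.53
(10) = 42.72
(11) = -646.32
(12) = -143.20
(13) = -53.13
(14) = -39.04
(15) = -63.39
(16) = 43.04
(17) = -318.00
(18) = 100.00
(19) = -318.00
(20) = 100.00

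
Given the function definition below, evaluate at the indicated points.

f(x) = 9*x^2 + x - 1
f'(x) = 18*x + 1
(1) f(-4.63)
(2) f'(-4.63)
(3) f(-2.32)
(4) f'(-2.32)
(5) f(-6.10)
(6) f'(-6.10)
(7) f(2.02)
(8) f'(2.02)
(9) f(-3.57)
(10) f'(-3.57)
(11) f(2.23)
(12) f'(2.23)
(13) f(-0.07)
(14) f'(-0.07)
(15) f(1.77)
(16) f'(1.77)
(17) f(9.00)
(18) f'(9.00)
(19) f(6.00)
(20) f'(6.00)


(1) = 187.30
(2) = -82.34
(3) = 45.12
(4) = -40.76
(5) = 327.79
(6) = -108.80
(7) = 37.74
(8) = 37.36
(9) = 110.13
(10) = -63.26
(11) = 45.99
(12) = 41.14
(13) = -1.03
(14) = -0.26
(15) = 28.97
(16) = 32.86
(17) = 737.00
(18) = 163.00
(19) = 329.00
(20) = 109.00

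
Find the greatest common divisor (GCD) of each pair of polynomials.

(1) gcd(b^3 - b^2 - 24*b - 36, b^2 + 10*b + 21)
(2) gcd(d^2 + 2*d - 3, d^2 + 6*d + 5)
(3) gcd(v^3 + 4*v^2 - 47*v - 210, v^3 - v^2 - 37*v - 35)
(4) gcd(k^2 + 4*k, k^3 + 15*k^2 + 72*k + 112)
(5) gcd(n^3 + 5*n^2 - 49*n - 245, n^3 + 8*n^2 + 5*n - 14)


(1) = b + 3
(2) = 1
(3) = v^2 - 2*v - 35
(4) = gcd(k*(k + 4), (k + 4)^2*(k + 7)) = k + 4
(5) = gcd((n - 7)*(n + 5)*(n + 7), (n - 1)*(n + 2)*(n + 7)) = n + 7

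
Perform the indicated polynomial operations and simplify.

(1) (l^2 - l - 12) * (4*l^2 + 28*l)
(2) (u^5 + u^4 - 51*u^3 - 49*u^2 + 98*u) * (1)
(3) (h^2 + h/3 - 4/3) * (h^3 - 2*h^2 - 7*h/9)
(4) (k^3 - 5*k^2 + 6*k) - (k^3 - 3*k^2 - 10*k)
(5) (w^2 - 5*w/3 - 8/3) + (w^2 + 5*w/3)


(1) = 4*l^4 + 24*l^3 - 76*l^2 - 336*l
(2) = u^5 + u^4 - 51*u^3 - 49*u^2 + 98*u
(3) = h^5 - 5*h^4/3 - 25*h^3/9 + 65*h^2/27 + 28*h/27
(4) = -2*k^2 + 16*k
(5) = 2*w^2 - 8/3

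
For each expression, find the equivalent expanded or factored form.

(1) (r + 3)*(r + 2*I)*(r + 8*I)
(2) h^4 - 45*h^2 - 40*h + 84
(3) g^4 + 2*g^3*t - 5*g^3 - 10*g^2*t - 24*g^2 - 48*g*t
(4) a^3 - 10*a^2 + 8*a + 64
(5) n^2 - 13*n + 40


(1) = r^3 + 3*r^2 + 10*I*r^2 - 16*r + 30*I*r - 48
(2) = (h - 7)*(h - 1)*(h + 2)*(h + 6)
(3) = g*(g - 8)*(g + 3)*(g + 2*t)
(4) = (a - 8)*(a - 4)*(a + 2)
(5) = (n - 8)*(n - 5)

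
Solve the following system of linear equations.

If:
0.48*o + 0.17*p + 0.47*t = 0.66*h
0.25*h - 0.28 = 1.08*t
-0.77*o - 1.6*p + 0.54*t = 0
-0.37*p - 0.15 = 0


Then:
h = 0.27
o = 0.70
p = -0.41
t = -0.20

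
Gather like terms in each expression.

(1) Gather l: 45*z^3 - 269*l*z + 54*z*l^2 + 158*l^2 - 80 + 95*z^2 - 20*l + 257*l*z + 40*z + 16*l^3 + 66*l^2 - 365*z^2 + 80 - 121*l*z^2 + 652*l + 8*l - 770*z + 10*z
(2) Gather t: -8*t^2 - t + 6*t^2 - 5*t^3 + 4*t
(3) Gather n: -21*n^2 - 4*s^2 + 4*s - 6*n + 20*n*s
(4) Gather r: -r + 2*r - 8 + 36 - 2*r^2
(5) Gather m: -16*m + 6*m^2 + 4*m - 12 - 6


(1) = 16*l^3 + l^2*(54*z + 224) + l*(-121*z^2 - 12*z + 640) + 45*z^3 - 270*z^2 - 720*z
(2) = -5*t^3 - 2*t^2 + 3*t
(3) = -21*n^2 + n*(20*s - 6) - 4*s^2 + 4*s
(4) = -2*r^2 + r + 28
(5) = 6*m^2 - 12*m - 18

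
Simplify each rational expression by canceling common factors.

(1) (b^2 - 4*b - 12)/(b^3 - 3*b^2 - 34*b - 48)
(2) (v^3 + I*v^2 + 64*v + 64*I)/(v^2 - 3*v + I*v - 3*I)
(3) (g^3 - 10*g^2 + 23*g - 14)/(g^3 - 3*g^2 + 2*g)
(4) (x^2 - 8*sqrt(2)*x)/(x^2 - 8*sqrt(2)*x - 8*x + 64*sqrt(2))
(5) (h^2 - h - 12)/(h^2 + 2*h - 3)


(1) = (b - 6)/(b^2 - 5*b - 24)
(2) = (v^2 + 64)/(v - 3)
(3) = (g - 7)/g
(4) = x/(x - 8)
(5) = (h - 4)/(h - 1)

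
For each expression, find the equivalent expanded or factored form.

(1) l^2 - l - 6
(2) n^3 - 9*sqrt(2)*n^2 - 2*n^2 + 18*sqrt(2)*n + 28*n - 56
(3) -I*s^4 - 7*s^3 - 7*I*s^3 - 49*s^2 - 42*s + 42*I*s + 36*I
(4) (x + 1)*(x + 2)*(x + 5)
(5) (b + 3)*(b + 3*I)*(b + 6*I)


(1) = (l - 3)*(l + 2)
(2) = (n - 2)*(n - 7*sqrt(2))*(n - 2*sqrt(2))
(3) = (s + 6)*(s - 6*I)*(s - I)*(-I*s - I)
(4) = x^3 + 8*x^2 + 17*x + 10
(5) = b^3 + 3*b^2 + 9*I*b^2 - 18*b + 27*I*b - 54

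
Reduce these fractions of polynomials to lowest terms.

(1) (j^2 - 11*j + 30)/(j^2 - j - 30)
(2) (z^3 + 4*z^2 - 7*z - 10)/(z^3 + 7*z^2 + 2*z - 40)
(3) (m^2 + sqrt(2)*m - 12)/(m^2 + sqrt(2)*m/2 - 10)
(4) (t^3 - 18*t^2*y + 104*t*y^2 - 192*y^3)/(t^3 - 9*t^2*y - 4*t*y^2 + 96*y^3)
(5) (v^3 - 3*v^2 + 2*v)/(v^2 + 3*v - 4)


(1) = (j - 5)/(j + 5)
(2) = (z + 1)/(z + 4)
(3) = (2*m + 6*sqrt(2))/(2*m + 5*sqrt(2))
(4) = (t - 6*y)/(t + 3*y)
(5) = (v^2 - 2*v)/(v + 4)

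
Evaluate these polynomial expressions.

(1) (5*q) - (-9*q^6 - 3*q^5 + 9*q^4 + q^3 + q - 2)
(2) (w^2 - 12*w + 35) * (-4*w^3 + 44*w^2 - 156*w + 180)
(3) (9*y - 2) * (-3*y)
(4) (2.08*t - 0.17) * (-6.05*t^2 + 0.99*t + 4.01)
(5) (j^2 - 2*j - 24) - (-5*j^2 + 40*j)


(1) = 9*q^6 + 3*q^5 - 9*q^4 - q^3 + 4*q + 2
(2) = -4*w^5 + 92*w^4 - 824*w^3 + 3592*w^2 - 7620*w + 6300
(3) = -27*y^2 + 6*y
(4) = -12.584*t^3 + 3.0877*t^2 + 8.1725*t - 0.6817
(5) = 6*j^2 - 42*j - 24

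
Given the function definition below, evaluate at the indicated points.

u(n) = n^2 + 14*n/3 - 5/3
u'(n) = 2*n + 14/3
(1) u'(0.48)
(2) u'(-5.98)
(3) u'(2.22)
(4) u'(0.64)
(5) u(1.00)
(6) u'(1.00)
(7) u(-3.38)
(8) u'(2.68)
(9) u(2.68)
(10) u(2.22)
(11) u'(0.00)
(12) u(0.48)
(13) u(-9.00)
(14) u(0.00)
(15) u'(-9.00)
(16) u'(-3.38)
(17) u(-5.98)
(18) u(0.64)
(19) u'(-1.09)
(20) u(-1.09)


(1) = 5.63
(2) = -7.29
(3) = 9.11
(4) = 5.95
(5) = 4.00
(6) = 6.67
(7) = -6.02
(8) = 10.03
(9) = 18.02
(10) = 13.62
(11) = 4.67
(12) = 0.80
(13) = 37.33
(14) = -1.67
(15) = -13.33
(16) = -2.09
(17) = 6.19
(18) = 1.73
(19) = 2.49
(20) = -5.57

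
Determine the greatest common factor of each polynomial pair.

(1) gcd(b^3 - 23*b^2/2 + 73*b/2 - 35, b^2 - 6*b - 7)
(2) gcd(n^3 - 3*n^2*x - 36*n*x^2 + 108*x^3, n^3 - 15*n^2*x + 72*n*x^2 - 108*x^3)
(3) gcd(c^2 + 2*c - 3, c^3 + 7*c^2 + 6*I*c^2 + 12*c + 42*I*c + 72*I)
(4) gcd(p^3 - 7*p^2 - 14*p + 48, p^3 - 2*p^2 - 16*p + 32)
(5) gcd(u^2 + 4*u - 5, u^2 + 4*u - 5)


(1) = b - 7
(2) = gcd((n - 6*x)*(n - 3*x)*(n + 6*x), (n - 6*x)^2*(n - 3*x)) = n^2 - 9*n*x + 18*x^2
(3) = gcd((c - 1)*(c + 3), (c + 3)*(c + 4)*(c + 6*I)) = c + 3
(4) = p - 2
(5) = gcd((u - 1)*(u + 5), (u - 1)*(u + 5)) = u^2 + 4*u - 5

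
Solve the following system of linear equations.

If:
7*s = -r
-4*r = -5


Then:
r = 5/4
s = -5/28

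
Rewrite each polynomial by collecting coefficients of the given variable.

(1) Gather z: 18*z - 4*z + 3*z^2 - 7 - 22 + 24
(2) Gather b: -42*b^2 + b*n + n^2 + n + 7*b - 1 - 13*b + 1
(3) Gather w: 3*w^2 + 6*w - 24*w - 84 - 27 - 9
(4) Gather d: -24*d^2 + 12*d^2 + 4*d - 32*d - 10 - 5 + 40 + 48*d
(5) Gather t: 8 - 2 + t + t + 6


(1) = 3*z^2 + 14*z - 5
(2) = -42*b^2 + b*(n - 6) + n^2 + n
(3) = 3*w^2 - 18*w - 120
(4) = -12*d^2 + 20*d + 25
(5) = 2*t + 12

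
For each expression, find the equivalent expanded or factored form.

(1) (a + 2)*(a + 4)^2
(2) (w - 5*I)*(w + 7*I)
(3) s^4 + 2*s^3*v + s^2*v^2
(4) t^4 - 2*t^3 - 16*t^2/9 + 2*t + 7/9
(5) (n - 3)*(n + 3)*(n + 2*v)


(1) = a^3 + 10*a^2 + 32*a + 32
(2) = w^2 + 2*I*w + 35
(3) = s^2*(s + v)^2
(4) = (t - 7/3)*(t - 1)*(t + 1/3)*(t + 1)
(5) = n^3 + 2*n^2*v - 9*n - 18*v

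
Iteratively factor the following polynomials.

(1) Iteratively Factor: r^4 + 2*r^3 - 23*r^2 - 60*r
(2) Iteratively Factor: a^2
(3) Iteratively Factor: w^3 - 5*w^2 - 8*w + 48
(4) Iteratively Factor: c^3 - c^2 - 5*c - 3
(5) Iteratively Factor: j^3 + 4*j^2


(1) = (r - 5)*(r^3 + 7*r^2 + 12*r) = (r - 5)*(r + 4)*(r^2 + 3*r) = (r - 5)*(r + 3)*(r + 4)*(r)
(2) = (a)*(a)
(3) = (w - 4)*(w^2 - w - 12) = (w - 4)^2*(w + 3)
(4) = (c + 1)*(c^2 - 2*c - 3) = (c + 1)^2*(c - 3)
(5) = (j + 4)*(j^2) = j*(j + 4)*(j)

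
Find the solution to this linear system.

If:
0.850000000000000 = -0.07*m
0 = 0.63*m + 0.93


Then:
No Solution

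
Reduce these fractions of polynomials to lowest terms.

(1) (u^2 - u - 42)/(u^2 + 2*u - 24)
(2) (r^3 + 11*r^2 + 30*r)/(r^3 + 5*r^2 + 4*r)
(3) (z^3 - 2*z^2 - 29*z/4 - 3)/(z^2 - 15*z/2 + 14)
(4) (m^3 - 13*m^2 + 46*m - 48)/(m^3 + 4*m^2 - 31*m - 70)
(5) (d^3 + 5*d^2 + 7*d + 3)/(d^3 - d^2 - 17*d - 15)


(1) = (u - 7)/(u - 4)
(2) = (r^2 + 11*r + 30)/(r^2 + 5*r + 4)
(3) = (4*z^2 + 8*z + 3)/(4*z - 14)
(4) = (m^3 - 13*m^2 + 46*m - 48)/(m^3 + 4*m^2 - 31*m - 70)
(5) = (d + 1)/(d - 5)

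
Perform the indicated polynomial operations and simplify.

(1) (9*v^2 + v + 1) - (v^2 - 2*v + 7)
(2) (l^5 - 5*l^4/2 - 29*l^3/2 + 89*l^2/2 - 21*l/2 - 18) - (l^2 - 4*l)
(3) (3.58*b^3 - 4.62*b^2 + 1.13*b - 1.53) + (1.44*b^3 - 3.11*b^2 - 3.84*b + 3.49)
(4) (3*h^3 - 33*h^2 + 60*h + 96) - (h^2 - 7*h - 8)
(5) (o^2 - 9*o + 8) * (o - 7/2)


(1) = 8*v^2 + 3*v - 6
(2) = l^5 - 5*l^4/2 - 29*l^3/2 + 87*l^2/2 - 13*l/2 - 18
(3) = 5.02*b^3 - 7.73*b^2 - 2.71*b + 1.96
(4) = 3*h^3 - 34*h^2 + 67*h + 104
(5) = o^3 - 25*o^2/2 + 79*o/2 - 28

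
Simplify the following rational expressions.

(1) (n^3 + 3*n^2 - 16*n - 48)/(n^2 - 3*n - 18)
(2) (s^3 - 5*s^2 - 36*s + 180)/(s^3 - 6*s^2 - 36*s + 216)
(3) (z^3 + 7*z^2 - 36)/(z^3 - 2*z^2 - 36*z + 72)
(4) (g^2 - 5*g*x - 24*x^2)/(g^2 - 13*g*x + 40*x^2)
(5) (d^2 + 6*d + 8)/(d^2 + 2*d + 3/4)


(1) = (n^2 - 16)/(n - 6)
(2) = (s - 5)/(s - 6)
(3) = (z + 3)/(z - 6)
(4) = (-g - 3*x)/(-g + 5*x)
(5) = (4*d^2 + 24*d + 32)/(4*d^2 + 8*d + 3)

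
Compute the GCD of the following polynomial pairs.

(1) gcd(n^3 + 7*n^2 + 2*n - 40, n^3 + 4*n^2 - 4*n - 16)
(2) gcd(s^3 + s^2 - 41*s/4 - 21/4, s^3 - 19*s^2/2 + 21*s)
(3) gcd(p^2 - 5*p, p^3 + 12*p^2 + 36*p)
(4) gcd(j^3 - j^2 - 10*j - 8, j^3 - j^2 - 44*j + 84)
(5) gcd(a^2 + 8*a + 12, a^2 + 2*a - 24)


(1) = gcd((n - 2)*(n + 4)*(n + 5), (n - 2)*(n + 2)*(n + 4)) = n^2 + 2*n - 8
(2) = 1
(3) = gcd(p*(p - 5), p*(p + 6)^2) = p
(4) = gcd((j - 4)*(j + 1)*(j + 2), (j - 6)*(j - 2)*(j + 7)) = 1
(5) = gcd((a + 2)*(a + 6), (a - 4)*(a + 6)) = a + 6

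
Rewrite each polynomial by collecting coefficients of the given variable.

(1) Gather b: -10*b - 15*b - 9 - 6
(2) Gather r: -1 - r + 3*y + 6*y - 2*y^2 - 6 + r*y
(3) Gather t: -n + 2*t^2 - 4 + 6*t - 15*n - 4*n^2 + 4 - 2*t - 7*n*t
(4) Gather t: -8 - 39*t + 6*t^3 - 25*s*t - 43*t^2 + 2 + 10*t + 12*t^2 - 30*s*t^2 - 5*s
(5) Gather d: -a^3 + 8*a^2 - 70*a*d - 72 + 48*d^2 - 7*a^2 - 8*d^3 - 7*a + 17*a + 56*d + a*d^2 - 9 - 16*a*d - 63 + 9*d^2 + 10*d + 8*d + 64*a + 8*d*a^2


(1) = -25*b - 15
(2) = r*(y - 1) - 2*y^2 + 9*y - 7
(3) = -4*n^2 - 16*n + 2*t^2 + t*(4 - 7*n)
(4) = -5*s + 6*t^3 + t^2*(-30*s - 31) + t*(-25*s - 29) - 6
(5) = -a^3 + a^2 + 74*a - 8*d^3 + d^2*(a + 57) + d*(8*a^2 - 86*a + 74) - 144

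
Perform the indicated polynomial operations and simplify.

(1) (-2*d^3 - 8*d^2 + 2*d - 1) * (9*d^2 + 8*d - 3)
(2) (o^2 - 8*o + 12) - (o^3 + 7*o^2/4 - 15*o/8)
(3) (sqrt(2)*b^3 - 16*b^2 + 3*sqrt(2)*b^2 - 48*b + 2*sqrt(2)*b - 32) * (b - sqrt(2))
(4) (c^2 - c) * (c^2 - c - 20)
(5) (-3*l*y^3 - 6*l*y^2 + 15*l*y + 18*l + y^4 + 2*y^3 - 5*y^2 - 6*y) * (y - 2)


(1) = -18*d^5 - 88*d^4 - 40*d^3 + 31*d^2 - 14*d + 3
(2) = -o^3 - 3*o^2/4 - 49*o/8 + 12
(3) = sqrt(2)*b^4 - 18*b^3 + 3*sqrt(2)*b^3 - 54*b^2 + 18*sqrt(2)*b^2 - 36*b + 48*sqrt(2)*b + 32*sqrt(2)
(4) = c^4 - 2*c^3 - 19*c^2 + 20*c
(5) = -3*l*y^4 + 27*l*y^2 - 12*l*y - 36*l + y^5 - 9*y^3 + 4*y^2 + 12*y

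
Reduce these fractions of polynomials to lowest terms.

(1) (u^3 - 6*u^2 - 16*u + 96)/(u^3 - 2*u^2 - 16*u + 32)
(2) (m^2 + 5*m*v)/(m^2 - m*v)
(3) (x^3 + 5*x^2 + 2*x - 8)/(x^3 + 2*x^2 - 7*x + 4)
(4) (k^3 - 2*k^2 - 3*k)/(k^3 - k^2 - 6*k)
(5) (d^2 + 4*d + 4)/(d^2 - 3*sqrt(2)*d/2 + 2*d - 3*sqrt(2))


(1) = (u - 6)/(u - 2)
(2) = (-m - 5*v)/(-m + v)
(3) = (x + 2)/(x - 1)
(4) = (k + 1)/(k + 2)
(5) = (2*d + 4)/(2*d - 3*sqrt(2))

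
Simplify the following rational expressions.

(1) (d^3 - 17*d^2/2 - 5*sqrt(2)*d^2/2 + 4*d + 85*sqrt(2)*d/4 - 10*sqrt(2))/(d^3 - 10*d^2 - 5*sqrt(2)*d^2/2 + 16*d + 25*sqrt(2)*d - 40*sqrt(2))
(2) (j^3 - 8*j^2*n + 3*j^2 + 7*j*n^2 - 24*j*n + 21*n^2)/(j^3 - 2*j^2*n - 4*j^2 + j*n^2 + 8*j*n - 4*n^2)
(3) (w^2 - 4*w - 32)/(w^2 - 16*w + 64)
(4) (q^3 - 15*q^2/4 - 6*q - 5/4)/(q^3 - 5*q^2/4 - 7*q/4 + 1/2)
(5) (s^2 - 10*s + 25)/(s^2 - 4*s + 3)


(1) = (8*d - 4)/(8*d - 16)
(2) = (j^2 - 7*j*n + 3*j - 21*n)/(j^2 - j*n - 4*j + 4*n)
(3) = (w + 4)/(w - 8)
(4) = (4*q^2 - 19*q - 5)/(4*q^2 - 9*q + 2)
(5) = (s^2 - 10*s + 25)/(s^2 - 4*s + 3)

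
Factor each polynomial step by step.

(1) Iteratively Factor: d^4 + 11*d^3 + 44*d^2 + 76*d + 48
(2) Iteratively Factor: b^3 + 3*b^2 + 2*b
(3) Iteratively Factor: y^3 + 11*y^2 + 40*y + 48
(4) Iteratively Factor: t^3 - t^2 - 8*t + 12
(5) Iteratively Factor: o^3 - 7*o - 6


(1) = (d + 4)*(d^3 + 7*d^2 + 16*d + 12) = (d + 3)*(d + 4)*(d^2 + 4*d + 4) = (d + 2)*(d + 3)*(d + 4)*(d + 2)
(2) = (b)*(b^2 + 3*b + 2) = b*(b + 2)*(b + 1)
(3) = (y + 4)*(y^2 + 7*y + 12) = (y + 3)*(y + 4)*(y + 4)
(4) = (t + 3)*(t^2 - 4*t + 4) = (t - 2)*(t + 3)*(t - 2)
(5) = (o + 2)*(o^2 - 2*o - 3) = (o + 1)*(o + 2)*(o - 3)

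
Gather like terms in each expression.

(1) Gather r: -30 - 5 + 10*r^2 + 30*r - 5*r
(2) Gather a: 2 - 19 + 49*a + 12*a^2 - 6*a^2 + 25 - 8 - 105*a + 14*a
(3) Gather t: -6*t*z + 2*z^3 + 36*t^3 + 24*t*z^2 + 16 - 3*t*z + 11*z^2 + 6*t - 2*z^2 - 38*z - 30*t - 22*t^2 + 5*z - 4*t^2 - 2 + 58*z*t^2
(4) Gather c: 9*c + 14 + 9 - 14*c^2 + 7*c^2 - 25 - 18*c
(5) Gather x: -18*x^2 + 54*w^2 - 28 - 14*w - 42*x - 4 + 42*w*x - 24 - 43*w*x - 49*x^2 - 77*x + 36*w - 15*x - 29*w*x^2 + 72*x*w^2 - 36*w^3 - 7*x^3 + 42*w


(1) = 10*r^2 + 25*r - 35
(2) = 6*a^2 - 42*a
(3) = 36*t^3 + t^2*(58*z - 26) + t*(24*z^2 - 9*z - 24) + 2*z^3 + 9*z^2 - 33*z + 14
(4) = -7*c^2 - 9*c - 2
(5) = -36*w^3 + 54*w^2 + 64*w - 7*x^3 + x^2*(-29*w - 67) + x*(72*w^2 - w - 134) - 56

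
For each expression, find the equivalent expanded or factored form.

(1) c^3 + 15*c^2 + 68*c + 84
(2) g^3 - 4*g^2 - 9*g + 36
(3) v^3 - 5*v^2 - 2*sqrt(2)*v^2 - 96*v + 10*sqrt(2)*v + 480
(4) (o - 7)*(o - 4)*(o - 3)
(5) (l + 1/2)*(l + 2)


(1) = (c + 2)*(c + 6)*(c + 7)
(2) = (g - 4)*(g - 3)*(g + 3)
(3) = (v - 5)*(v - 8*sqrt(2))*(v + 6*sqrt(2))
(4) = o^3 - 14*o^2 + 61*o - 84
(5) = l^2 + 5*l/2 + 1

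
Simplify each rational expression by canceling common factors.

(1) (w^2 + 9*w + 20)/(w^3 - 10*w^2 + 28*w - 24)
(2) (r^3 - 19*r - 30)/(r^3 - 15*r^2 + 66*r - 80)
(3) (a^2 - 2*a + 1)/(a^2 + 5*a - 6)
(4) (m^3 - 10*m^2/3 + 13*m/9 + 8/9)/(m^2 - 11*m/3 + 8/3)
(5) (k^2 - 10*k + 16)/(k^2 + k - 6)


(1) = (w^2 + 9*w + 20)/(w^3 - 10*w^2 + 28*w - 24)
(2) = (r^2 + 5*r + 6)/(r^2 - 10*r + 16)
(3) = (a - 1)/(a + 6)
(4) = m + 1/3
(5) = (k - 8)/(k + 3)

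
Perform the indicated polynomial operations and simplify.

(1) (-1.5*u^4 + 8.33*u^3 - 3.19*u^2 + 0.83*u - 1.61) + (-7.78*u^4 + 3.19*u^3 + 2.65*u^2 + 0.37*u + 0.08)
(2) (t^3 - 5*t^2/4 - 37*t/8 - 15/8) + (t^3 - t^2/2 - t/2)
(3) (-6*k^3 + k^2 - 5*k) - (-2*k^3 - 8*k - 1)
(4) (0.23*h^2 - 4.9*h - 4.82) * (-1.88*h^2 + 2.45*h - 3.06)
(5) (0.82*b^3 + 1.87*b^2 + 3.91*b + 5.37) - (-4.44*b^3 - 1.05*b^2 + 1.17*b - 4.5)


(1) = -9.28*u^4 + 11.52*u^3 - 0.54*u^2 + 1.2*u - 1.53
(2) = 2*t^3 - 7*t^2/4 - 41*t/8 - 15/8
(3) = -4*k^3 + k^2 + 3*k + 1
(4) = -0.4324*h^4 + 9.7755*h^3 - 3.6472*h^2 + 3.185*h + 14.7492
(5) = 5.26*b^3 + 2.92*b^2 + 2.74*b + 9.87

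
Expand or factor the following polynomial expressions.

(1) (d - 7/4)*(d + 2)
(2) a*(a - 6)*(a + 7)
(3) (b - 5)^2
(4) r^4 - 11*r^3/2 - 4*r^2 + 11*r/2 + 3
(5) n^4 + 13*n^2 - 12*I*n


(1) = d^2 + d/4 - 7/2
(2) = a^3 + a^2 - 42*a
(3) = b^2 - 10*b + 25
(4) = (r - 6)*(r - 1)*(r + 1/2)*(r + 1)
(5) = n*(n - 3*I)*(n - I)*(n + 4*I)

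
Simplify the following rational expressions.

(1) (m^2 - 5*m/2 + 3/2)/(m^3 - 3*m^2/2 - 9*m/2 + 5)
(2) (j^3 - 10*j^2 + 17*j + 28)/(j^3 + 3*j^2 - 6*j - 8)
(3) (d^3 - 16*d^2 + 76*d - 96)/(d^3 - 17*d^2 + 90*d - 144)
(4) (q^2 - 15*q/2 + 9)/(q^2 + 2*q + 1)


(1) = (2*m - 3)/(2*m^2 - m - 10)
(2) = (j^2 - 11*j + 28)/(j^2 + 2*j - 8)
(3) = (d - 2)/(d - 3)
(4) = (2*q^2 - 15*q + 18)/(2*q^2 + 4*q + 2)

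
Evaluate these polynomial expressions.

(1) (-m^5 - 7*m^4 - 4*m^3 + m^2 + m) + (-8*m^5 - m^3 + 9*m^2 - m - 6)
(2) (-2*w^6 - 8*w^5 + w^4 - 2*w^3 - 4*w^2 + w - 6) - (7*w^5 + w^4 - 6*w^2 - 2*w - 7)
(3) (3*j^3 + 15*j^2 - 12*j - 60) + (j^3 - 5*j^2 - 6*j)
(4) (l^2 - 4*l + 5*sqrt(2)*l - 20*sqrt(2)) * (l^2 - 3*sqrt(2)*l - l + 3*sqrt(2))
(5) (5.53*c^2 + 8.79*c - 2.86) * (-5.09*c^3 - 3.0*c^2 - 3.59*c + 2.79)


(1) = -9*m^5 - 7*m^4 - 5*m^3 + 10*m^2 - 6
(2) = -2*w^6 - 15*w^5 - 2*w^3 + 2*w^2 + 3*w + 1
(3) = 4*j^3 + 10*j^2 - 18*j - 60
(4) = l^4 - 5*l^3 + 2*sqrt(2)*l^3 - 26*l^2 - 10*sqrt(2)*l^2 + 8*sqrt(2)*l + 150*l - 120
(5) = -28.1477*c^5 - 61.3311*c^4 - 31.6653*c^3 - 7.5474*c^2 + 34.7915*c - 7.9794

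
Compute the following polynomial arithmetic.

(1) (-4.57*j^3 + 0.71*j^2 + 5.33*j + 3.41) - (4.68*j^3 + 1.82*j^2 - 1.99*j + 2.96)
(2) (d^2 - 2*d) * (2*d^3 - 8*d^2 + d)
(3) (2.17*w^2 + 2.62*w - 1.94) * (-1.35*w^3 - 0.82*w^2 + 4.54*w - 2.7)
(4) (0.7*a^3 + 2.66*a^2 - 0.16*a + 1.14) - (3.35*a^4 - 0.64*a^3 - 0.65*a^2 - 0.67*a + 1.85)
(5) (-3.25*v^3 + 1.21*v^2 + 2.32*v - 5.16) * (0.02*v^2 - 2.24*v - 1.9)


(1) = -9.25*j^3 - 1.11*j^2 + 7.32*j + 0.45
(2) = 2*d^5 - 12*d^4 + 17*d^3 - 2*d^2
(3) = -2.9295*w^5 - 5.3164*w^4 + 10.3224*w^3 + 7.6266*w^2 - 15.8816*w + 5.238
(4) = -3.35*a^4 + 1.34*a^3 + 3.31*a^2 + 0.51*a - 0.71
(5) = -0.065*v^5 + 7.3042*v^4 + 3.511*v^3 - 7.599*v^2 + 7.1504*v + 9.804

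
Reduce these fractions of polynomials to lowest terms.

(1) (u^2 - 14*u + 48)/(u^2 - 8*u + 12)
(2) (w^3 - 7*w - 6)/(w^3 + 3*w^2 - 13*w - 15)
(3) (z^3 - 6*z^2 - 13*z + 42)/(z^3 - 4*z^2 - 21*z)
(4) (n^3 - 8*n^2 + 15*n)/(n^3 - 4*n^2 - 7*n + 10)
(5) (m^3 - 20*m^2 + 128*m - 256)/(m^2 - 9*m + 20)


(1) = (u - 8)/(u - 2)
(2) = (w + 2)/(w + 5)
(3) = (z - 2)/z
(4) = (n^2 - 3*n)/(n^2 + n - 2)
(5) = (m^2 - 16*m + 64)/(m - 5)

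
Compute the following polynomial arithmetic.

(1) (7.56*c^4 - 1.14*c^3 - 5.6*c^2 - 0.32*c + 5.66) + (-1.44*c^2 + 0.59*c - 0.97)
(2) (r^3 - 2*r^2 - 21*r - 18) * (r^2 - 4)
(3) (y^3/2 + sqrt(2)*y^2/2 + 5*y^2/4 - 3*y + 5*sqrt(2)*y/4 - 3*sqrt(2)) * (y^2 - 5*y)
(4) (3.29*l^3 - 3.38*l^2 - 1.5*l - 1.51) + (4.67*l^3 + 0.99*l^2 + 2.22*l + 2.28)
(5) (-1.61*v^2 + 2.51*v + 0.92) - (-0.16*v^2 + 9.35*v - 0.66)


(1) = 7.56*c^4 - 1.14*c^3 - 7.04*c^2 + 0.27*c + 4.69
(2) = r^5 - 2*r^4 - 25*r^3 - 10*r^2 + 84*r + 72
(3) = y^5/2 - 5*y^4/4 + sqrt(2)*y^4/2 - 37*y^3/4 - 5*sqrt(2)*y^3/4 - 37*sqrt(2)*y^2/4 + 15*y^2 + 15*sqrt(2)*y
(4) = 7.96*l^3 - 2.39*l^2 + 0.72*l + 0.77
(5) = -1.45*v^2 - 6.84*v + 1.58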